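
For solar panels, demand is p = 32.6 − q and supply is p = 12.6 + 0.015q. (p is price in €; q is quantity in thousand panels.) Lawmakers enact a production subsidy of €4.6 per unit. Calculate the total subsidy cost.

€111.49 thousand

Competitive equilibrium: 32.6 − q = 12.6 + 0.015q → q* = 19.7044, p* = 12.8956.
The subsidy lowers effective supply by 4.6: p = 8 + 0.015q.
New quantity: 32.6 − q = 8 + 0.015q → q' = 24.2365.
Total subsidy cost = 4.6 × 24.2365 = €111.49 thousand.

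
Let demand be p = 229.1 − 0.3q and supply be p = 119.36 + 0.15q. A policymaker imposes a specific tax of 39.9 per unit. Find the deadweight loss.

1768.90

Competitive equilibrium: 229.1 − 0.3q = 119.36 + 0.15q → q* = 243.8667, p* = 155.94.
With the tax, the buyer price exceeds the seller price by 39.9: (229.1 − 0.3q) − (119.36 + 0.15q) = 39.9 → q' = 155.2.
Δq = 243.8667 − 155.2 = 88.6667; the wedge equals the tax, 39.9.
Welfare loss = ½ × 88.6667 × 39.9 = 1768.90.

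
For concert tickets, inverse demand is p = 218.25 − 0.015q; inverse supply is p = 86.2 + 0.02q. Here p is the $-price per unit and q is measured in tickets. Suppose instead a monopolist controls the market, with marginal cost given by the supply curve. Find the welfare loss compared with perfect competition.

$22419.26

Competitive equilibrium: 218.25 − 0.015q = 86.2 + 0.02q → q* = 3772.8571, p* = 161.6571.
Marginal revenue: MR = 218.25 − 0.03q. Set MR = MC: 218.25 − 0.03q = 86.2 + 0.02q → q_m = 2641.
Price p_m = 218.25 − 0.015·2641 = 178.635; MC(q_m) = 86.2 + 0.02·2641 = 139.02.
Competitive q* = 3772.8571, so Δq = 1131.8571; wedge = 178.635 − 139.02 = 39.615.
The triangle = ½ × 1131.8571 × 39.615 = $22419.26.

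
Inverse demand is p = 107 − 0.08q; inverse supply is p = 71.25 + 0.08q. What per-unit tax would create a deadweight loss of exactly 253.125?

Competitive equilibrium: 107 − 0.08q = 71.25 + 0.08q → q* = 223.4375, p* = 89.125.
A tax t gives Δq = t/0.16 and wedge t, so DWL = t²/0.32.
t²/0.32 = 253.125 → t² = 81 → t = 9.

9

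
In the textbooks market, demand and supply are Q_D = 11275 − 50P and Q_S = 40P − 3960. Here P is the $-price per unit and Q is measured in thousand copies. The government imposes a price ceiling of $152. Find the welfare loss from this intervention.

In inverse form: demand P = 225.5 − 0.02Q, supply P = 99 + 0.025Q.
Competitive equilibrium: 225.5 − 0.02Q = 99 + 0.025Q → Q* = 2811.1111, P* = 169.2778.
At the ceiling P = 152, quantity supplied = (152 − 99)/0.025 = 2120.
Willingness to pay at Q' = 2120: 225.5 − 0.02·2120 = 183.1.
ΔQ = 2811.1111 − 2120 = 691.1111; wedge = 183.1 − 152 = 31.1.
DWL = ½ × 691.1111 × 31.1 = $10746.78 thousand.

$10746.78 thousand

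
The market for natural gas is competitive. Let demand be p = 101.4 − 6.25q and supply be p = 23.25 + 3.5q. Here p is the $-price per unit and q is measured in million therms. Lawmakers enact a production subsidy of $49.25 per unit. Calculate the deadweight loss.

$124.39 million

Competitive equilibrium: 101.4 − 6.25q = 23.25 + 3.5q → q* = 8.0154, p* = 51.3038.
The subsidy lowers effective supply by 49.25: p = 3.5q − 26.
New quantity: 101.4 − 6.25q = 3.5q − 26 → q' = 13.0667.
Overproduction Δq = 13.0667 − 8.0154 = 5.0513; wedge = subsidy = 49.25.
Deadweight loss = ½ × 5.0513 × 49.25 = $124.39 million.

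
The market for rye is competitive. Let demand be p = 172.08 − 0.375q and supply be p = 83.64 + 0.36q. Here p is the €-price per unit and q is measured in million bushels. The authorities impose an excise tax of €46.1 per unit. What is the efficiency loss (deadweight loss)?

Competitive equilibrium: 172.08 − 0.375q = 83.64 + 0.36q → q* = 120.3265, p* = 126.9576.
With the tax, the buyer price exceeds the seller price by 46.1: (172.08 − 0.375q) − (83.64 + 0.36q) = 46.1 → q' = 57.6054.
Δq = 120.3265 − 57.6054 = 62.7211; the wedge equals the tax, 46.1.
Welfare loss = ½ × 62.7211 × 46.1 = €1445.72 million.

€1445.72 million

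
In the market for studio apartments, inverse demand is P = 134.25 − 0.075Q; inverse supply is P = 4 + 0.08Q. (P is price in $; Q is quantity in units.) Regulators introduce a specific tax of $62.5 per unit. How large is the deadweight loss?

Competitive equilibrium: 134.25 − 0.075Q = 4 + 0.08Q → Q* = 840.3226, P* = 71.2258.
With the tax, the buyer price exceeds the seller price by 62.5: (134.25 − 0.075Q) − (4 + 0.08Q) = 62.5 → Q' = 437.0968.
ΔQ = 840.3226 − 437.0968 = 403.2258; the wedge equals the tax, 62.5.
Deadweight loss = ½ × 403.2258 × 62.5 = $12600.81.

$12600.81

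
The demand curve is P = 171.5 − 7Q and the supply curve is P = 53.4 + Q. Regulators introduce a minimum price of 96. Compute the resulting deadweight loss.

63.26

Competitive equilibrium: 171.5 − 7Q = 53.4 + Q → Q* = 14.7625, P* = 68.1625.
At the floor P = 96, quantity demanded = (171.5 − 96)/7 = 10.7857.
Sellers' marginal cost at Q' = 10.7857: 53.4 + 1·10.7857 = 64.1857.
ΔQ = 14.7625 − 10.7857 = 3.9768; wedge = 96 − 64.1857 = 31.8143.
Deadweight loss = ½ × 3.9768 × 31.8143 = 63.26.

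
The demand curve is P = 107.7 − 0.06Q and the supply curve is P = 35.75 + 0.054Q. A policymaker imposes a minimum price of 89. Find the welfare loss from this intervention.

5817.62

Competitive equilibrium: 107.7 − 0.06Q = 35.75 + 0.054Q → Q* = 631.1404, P* = 69.8316.
At the floor P = 89, quantity demanded = (107.7 − 89)/0.06 = 311.6667.
Sellers' marginal cost at Q' = 311.6667: 35.75 + 0.054·311.6667 = 52.58.
ΔQ = 631.1404 − 311.6667 = 319.4737; wedge = 89 − 52.58 = 36.42.
The triangle = ½ × 319.4737 × 36.42 = 5817.62.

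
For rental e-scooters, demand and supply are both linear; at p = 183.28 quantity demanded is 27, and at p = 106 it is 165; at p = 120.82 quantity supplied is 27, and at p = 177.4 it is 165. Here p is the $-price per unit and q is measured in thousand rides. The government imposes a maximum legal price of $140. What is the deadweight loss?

$150.43 thousand

Demand slope = (106 − 183.28)/(165 − 27) = −0.56, so p = 198.4 − 0.56q.
Supply slope = (177.4 − 120.82)/(165 − 27) = 0.41, so p = 109.75 + 0.41q.
Competitive equilibrium: 198.4 − 0.56q = 109.75 + 0.41q → q* = 91.3918, p* = 147.2206.
At the ceiling p = 140, quantity supplied = (140 − 109.75)/0.41 = 73.7805.
Willingness to pay at q' = 73.7805: 198.4 − 0.56·73.7805 = 157.0829.
Δq = 91.3918 − 73.7805 = 17.6113; wedge = 157.0829 − 140 = 17.0829.
The triangle = ½ × 17.6113 × 17.0829 = $150.43 thousand.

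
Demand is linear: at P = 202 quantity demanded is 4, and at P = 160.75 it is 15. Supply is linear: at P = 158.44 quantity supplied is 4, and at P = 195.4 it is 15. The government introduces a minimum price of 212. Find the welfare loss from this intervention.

Demand slope = (160.75 − 202)/(15 − 4) = −3.75, so P = 217 − 3.75Q.
Supply slope = (195.4 − 158.44)/(15 − 4) = 3.36, so P = 145 + 3.36Q.
Competitive equilibrium: 217 − 3.75Q = 145 + 3.36Q → Q* = 10.1266, P* = 179.0253.
At the floor P = 212, quantity demanded = (217 − 212)/3.75 = 1.3333.
Sellers' marginal cost at Q' = 1.3333: 145 + 3.36·1.3333 = 149.4799.
ΔQ = 10.1266 − 1.3333 = 8.7933; wedge = 212 − 149.4799 = 62.5201.
DWL = ½ × 8.7933 × 62.5201 = 274.88.

274.88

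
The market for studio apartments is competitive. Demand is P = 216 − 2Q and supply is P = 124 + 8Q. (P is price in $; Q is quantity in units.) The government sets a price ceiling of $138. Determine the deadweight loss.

Competitive equilibrium: 216 − 2Q = 124 + 8Q → Q* = 9.2, P* = 197.6.
At the ceiling P = 138, quantity supplied = (138 − 124)/8 = 1.75.
Willingness to pay at Q' = 1.75: 216 − 2·1.75 = 212.5.
ΔQ = 9.2 − 1.75 = 7.45; wedge = 212.5 − 138 = 74.5.
DWL = ½ × 7.45 × 74.5 = $277.51.

$277.51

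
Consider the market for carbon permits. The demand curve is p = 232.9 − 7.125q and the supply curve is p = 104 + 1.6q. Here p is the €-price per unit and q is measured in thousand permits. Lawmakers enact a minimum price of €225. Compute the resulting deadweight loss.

Competitive equilibrium: 232.9 − 7.125q = 104 + 1.6q → q* = 14.7736, p* = 127.6378.
At the floor p = 225, quantity demanded = (232.9 − 225)/7.125 = 1.1088.
Sellers' marginal cost at q' = 1.1088: 104 + 1.6·1.1088 = 105.7741.
Δq = 14.7736 − 1.1088 = 13.6648; wedge = 225 − 105.7741 = 119.2259.
DWL = ½ × 13.6648 × 119.2259 = €814.60 thousand.

€814.60 thousand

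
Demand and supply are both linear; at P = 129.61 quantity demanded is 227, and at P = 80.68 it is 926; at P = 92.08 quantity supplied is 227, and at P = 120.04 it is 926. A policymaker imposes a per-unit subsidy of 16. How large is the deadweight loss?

1163.64

Demand slope = (80.68 − 129.61)/(926 − 227) = −0.07, so P = 145.5 − 0.07Q.
Supply slope = (120.04 − 92.08)/(926 − 227) = 0.04, so P = 83 + 0.04Q.
Competitive equilibrium: 145.5 − 0.07Q = 83 + 0.04Q → Q* = 568.1818, P* = 105.7273.
The subsidy lowers effective supply by 16: P = 67 + 0.04Q.
New quantity: 145.5 − 0.07Q = 67 + 0.04Q → Q' = 713.6364.
Overproduction ΔQ = 713.6364 − 568.1818 = 145.4546; wedge = subsidy = 16.
Welfare loss = ½ × 145.4546 × 16 = 1163.64.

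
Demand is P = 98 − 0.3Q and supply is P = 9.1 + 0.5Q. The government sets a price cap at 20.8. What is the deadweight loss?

Competitive equilibrium: 98 − 0.3Q = 9.1 + 0.5Q → Q* = 111.125, P* = 64.6625.
At the ceiling P = 20.8, quantity supplied = (20.8 − 9.1)/0.5 = 23.4.
Willingness to pay at Q' = 23.4: 98 − 0.3·23.4 = 90.98.
ΔQ = 111.125 − 23.4 = 87.725; wedge = 90.98 − 20.8 = 70.18.
DWL = ½ × 87.725 × 70.18 = 3078.27.

3078.27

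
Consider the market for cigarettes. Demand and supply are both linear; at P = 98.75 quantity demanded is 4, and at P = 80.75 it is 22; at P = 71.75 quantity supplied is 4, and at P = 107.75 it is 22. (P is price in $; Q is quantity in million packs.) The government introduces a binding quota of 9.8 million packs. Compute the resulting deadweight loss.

$15.36 million

Demand slope = (80.75 − 98.75)/(22 − 4) = −1, so P = 102.75 − Q.
Supply slope = (107.75 − 71.75)/(22 − 4) = 2, so P = 63.75 + 2Q.
Competitive equilibrium: 102.75 − Q = 63.75 + 2Q → Q* = 13, P* = 89.75.
At Q = 9.8: demand price = 102.75 − 1·9.8 = 92.95; supply price = 63.75 + 2·9.8 = 83.35.
ΔQ = 13 − 9.8 = 3.2; wedge = 92.95 − 83.35 = 9.6.
The triangle = ½ × 3.2 × 9.6 = $15.36 million.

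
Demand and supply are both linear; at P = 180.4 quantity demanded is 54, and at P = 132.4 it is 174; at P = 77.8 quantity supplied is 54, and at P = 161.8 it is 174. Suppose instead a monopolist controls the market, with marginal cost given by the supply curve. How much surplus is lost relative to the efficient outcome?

848.29

Demand slope = (132.4 − 180.4)/(174 − 54) = −0.4, so P = 202 − 0.4Q.
Supply slope = (161.8 − 77.8)/(174 − 54) = 0.7, so P = 40 + 0.7Q.
Competitive equilibrium: 202 − 0.4Q = 40 + 0.7Q → Q* = 147.2727, P* = 143.0909.
Marginal revenue: MR = 202 − 0.8Q. Set MR = MC: 202 − 0.8Q = 40 + 0.7Q → Q_m = 108.
Price P_m = 202 − 0.4·108 = 158.8; MC(Q_m) = 40 + 0.7·108 = 115.6.
Competitive Q* = 147.2727, so ΔQ = 39.2727; wedge = 158.8 − 115.6 = 43.2.
Deadweight loss = ½ × 39.2727 × 43.2 = 848.29.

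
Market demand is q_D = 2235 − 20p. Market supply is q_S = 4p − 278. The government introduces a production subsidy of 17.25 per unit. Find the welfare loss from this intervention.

In inverse form: demand p = 111.75 − 0.05q, supply p = 69.5 + 0.25q.
Competitive equilibrium: 111.75 − 0.05q = 69.5 + 0.25q → q* = 140.8333, p* = 104.7083.
The subsidy lowers effective supply by 17.25: p = 52.25 + 0.25q.
New quantity: 111.75 − 0.05q = 52.25 + 0.25q → q' = 198.3333.
Overproduction Δq = 198.3333 − 140.8333 = 57.5; wedge = subsidy = 17.25.
The triangle = ½ × 57.5 × 17.25 = 495.94.

495.94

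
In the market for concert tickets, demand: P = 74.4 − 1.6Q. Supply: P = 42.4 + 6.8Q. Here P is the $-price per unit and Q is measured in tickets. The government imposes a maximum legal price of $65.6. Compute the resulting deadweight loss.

$0.66

Competitive equilibrium: 74.4 − 1.6Q = 42.4 + 6.8Q → Q* = 3.8095, P* = 68.3048.
At the ceiling P = 65.6, quantity supplied = (65.6 − 42.4)/6.8 = 3.4118.
Willingness to pay at Q' = 3.4118: 74.4 − 1.6·3.4118 = 68.9411.
ΔQ = 3.8095 − 3.4118 = 0.3977; wedge = 68.9411 − 65.6 = 3.3411.
Welfare loss = ½ × 0.3977 × 3.3411 = $0.66.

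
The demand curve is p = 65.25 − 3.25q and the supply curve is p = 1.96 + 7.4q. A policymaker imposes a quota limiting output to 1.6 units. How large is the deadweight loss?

100.43

Competitive equilibrium: 65.25 − 3.25q = 1.96 + 7.4q → q* = 5.94272, p* = 45.93615.
At q = 1.6: demand price = 65.25 − 3.25·1.6 = 60.05; supply price = 1.96 + 7.4·1.6 = 13.8.
Δq = 5.94272 − 1.6 = 4.34272; wedge = 60.05 − 13.8 = 46.25.
Welfare loss = ½ × 4.34272 × 46.25 = 100.43.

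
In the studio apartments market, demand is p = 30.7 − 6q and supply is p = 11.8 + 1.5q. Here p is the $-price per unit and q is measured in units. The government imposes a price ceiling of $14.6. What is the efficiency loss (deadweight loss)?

Competitive equilibrium: 30.7 − 6q = 11.8 + 1.5q → q* = 2.52, p* = 15.58.
At the ceiling p = 14.6, quantity supplied = (14.6 − 11.8)/1.5 = 1.8667.
Willingness to pay at q' = 1.8667: 30.7 − 6·1.8667 = 19.4998.
Δq = 2.52 − 1.8667 = 0.6533; wedge = 19.4998 − 14.6 = 4.8998.
Deadweight loss = ½ × 0.6533 × 4.8998 = $1.60.

$1.60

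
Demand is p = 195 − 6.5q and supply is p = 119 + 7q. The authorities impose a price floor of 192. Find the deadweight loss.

Competitive equilibrium: 195 − 6.5q = 119 + 7q → q* = 5.6296, p* = 158.4074.
At the floor p = 192, quantity demanded = (195 − 192)/6.5 = 0.4615.
Sellers' marginal cost at q' = 0.4615: 119 + 7·0.4615 = 122.2305.
Δq = 5.6296 − 0.4615 = 5.1681; wedge = 192 − 122.2305 = 69.7695.
DWL = ½ × 5.1681 × 69.7695 = 180.29.

180.29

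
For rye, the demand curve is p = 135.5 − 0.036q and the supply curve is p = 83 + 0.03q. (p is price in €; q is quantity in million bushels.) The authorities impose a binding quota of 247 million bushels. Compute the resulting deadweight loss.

Competitive equilibrium: 135.5 − 0.036q = 83 + 0.03q → q* = 795.4545, p* = 106.8636.
At q = 247: demand price = 135.5 − 0.036·247 = 126.608; supply price = 83 + 0.03·247 = 90.41.
Δq = 795.4545 − 247 = 548.4545; wedge = 126.608 − 90.41 = 36.198.
Deadweight loss = ½ × 548.4545 × 36.198 = €9926.48 million.

€9926.48 million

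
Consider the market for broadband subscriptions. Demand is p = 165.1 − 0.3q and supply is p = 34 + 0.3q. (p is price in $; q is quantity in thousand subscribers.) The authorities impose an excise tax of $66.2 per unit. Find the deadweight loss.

$3652.03 thousand

Competitive equilibrium: 165.1 − 0.3q = 34 + 0.3q → q* = 218.5, p* = 99.55.
With the tax, the buyer price exceeds the seller price by 66.2: (165.1 − 0.3q) − (34 + 0.3q) = 66.2 → q' = 108.1667.
Δq = 218.5 − 108.1667 = 110.3333; the wedge equals the tax, 66.2.
Deadweight loss = ½ × 110.3333 × 66.2 = $3652.03 thousand.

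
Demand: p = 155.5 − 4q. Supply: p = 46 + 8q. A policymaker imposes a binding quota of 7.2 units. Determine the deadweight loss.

22.23

Competitive equilibrium: 155.5 − 4q = 46 + 8q → q* = 9.125, p* = 119.
At q = 7.2: demand price = 155.5 − 4·7.2 = 126.7; supply price = 46 + 8·7.2 = 103.6.
Δq = 9.125 − 7.2 = 1.925; wedge = 126.7 − 103.6 = 23.1.
Welfare loss = ½ × 1.925 × 23.1 = 22.23.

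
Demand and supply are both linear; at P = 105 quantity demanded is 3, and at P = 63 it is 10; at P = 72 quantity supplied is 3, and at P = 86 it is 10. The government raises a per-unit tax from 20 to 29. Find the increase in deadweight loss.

Demand slope = (63 − 105)/(10 − 3) = −6, so P = 123 − 6Q.
Supply slope = (86 − 72)/(10 − 3) = 2, so P = 66 + 2Q.
Competitive equilibrium: 123 − 6Q = 66 + 2Q → Q* = 7.125, P* = 80.25.
For a per-unit tax t: ΔQ = t/8, so DWL = ½·t·(t/8) = t²/16.
At t = 20: DWL = 25. At t = 29: DWL = 52.563.
Increase = 52.563 − 25 = 27.56.

27.56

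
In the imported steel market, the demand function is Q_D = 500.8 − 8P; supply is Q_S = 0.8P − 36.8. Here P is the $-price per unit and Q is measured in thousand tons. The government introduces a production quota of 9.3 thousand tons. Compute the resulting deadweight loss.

In inverse form: demand P = 62.6 − 0.125Q, supply P = 46 + 1.25Q.
Competitive equilibrium: 62.6 − 0.125Q = 46 + 1.25Q → Q* = 12.0727, P* = 61.0909.
At Q = 9.3: demand price = 62.6 − 0.125·9.3 = 61.4375; supply price = 46 + 1.25·9.3 = 57.625.
ΔQ = 12.0727 − 9.3 = 2.7727; wedge = 61.4375 − 57.625 = 3.8125.
DWL = ½ × 2.7727 × 3.8125 = $5.29 thousand.

$5.29 thousand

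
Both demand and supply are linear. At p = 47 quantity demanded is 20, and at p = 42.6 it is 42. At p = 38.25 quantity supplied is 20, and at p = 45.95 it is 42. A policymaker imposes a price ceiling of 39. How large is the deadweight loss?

Demand slope = (42.6 − 47)/(42 − 20) = −0.2, so p = 51 − 0.2q.
Supply slope = (45.95 − 38.25)/(42 − 20) = 0.35, so p = 31.25 + 0.35q.
Competitive equilibrium: 51 − 0.2q = 31.25 + 0.35q → q* = 35.90909, p* = 43.81818.
At the ceiling p = 39, quantity supplied = (39 − 31.25)/0.35 = 22.14286.
Willingness to pay at q' = 22.14286: 51 − 0.2·22.14286 = 46.57143.
Δq = 35.90909 − 22.14286 = 13.76623; wedge = 46.57143 − 39 = 7.57143.
The triangle = ½ × 13.76623 × 7.57143 = 52.12.

52.12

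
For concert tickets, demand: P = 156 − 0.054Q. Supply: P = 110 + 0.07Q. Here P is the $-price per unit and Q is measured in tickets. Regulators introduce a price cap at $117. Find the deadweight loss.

Competitive equilibrium: 156 − 0.054Q = 110 + 0.07Q → Q* = 370.9677, P* = 135.9677.
At the ceiling P = 117, quantity supplied = (117 − 110)/0.07 = 100.
Willingness to pay at Q' = 100: 156 − 0.054·100 = 150.6.
ΔQ = 370.9677 − 100 = 270.9677; wedge = 150.6 − 117 = 33.6.
Welfare loss = ½ × 270.9677 × 33.6 = $4552.26.

$4552.26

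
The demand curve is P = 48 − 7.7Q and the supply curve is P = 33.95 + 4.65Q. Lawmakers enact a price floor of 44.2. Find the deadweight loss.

Competitive equilibrium: 48 − 7.7Q = 33.95 + 4.65Q → Q* = 1.1377, P* = 39.2401.
At the floor P = 44.2, quantity demanded = (48 − 44.2)/7.7 = 0.4935.
Sellers' marginal cost at Q' = 0.4935: 33.95 + 4.65·0.4935 = 36.2448.
ΔQ = 1.1377 − 0.4935 = 0.6442; wedge = 44.2 − 36.2448 = 7.9552.
DWL = ½ × 0.6442 × 7.9552 = 2.56.

2.56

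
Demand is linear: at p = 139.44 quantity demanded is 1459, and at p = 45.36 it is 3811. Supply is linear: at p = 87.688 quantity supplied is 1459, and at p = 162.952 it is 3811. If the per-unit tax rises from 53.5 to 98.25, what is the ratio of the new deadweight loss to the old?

3.373

Demand slope = (45.36 − 139.44)/(3811 − 1459) = −0.04, so p = 197.8 − 0.04q.
Supply slope = (162.952 − 87.688)/(3811 − 1459) = 0.032, so p = 41 + 0.032q.
Competitive equilibrium: 197.8 − 0.04q = 41 + 0.032q → q* = 2177.7778, p* = 110.6889.
For a per-unit tax t: Δq = t/0.072, so DWL = ½·t·(t/0.072) = t²/0.144.
At t = 53.5: DWL = 19876.736. At t = 98.25: DWL = 67035.156.
Ratio = (98.25/53.5)² = 3.373.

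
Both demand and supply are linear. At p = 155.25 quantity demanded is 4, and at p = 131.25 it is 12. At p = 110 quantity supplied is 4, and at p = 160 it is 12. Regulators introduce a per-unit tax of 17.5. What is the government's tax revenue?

Demand slope = (131.25 − 155.25)/(12 − 4) = −3, so p = 167.25 − 3q.
Supply slope = (160 − 110)/(12 − 4) = 6.25, so p = 85 + 6.25q.
Competitive equilibrium: 167.25 − 3q = 85 + 6.25q → q* = 8.8919, p* = 140.5743.
With the tax, the buyer price exceeds the seller price by 17.5: (167.25 − 3q) − (85 + 6.25q) = 17.5 → q' = 7.
Tax revenue = 17.5 × 7 = 122.50.

122.50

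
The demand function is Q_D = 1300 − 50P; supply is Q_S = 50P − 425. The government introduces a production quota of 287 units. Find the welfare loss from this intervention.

453.005

In inverse form: demand P = 26 − 0.02Q, supply P = 8.5 + 0.02Q.
Competitive equilibrium: 26 − 0.02Q = 8.5 + 0.02Q → Q* = 437.5, P* = 17.25.
At Q = 287: demand price = 26 − 0.02·287 = 20.26; supply price = 8.5 + 0.02·287 = 14.24.
ΔQ = 437.5 − 287 = 150.5; wedge = 20.26 − 14.24 = 6.02.
Deadweight loss = ½ × 150.5 × 6.02 = 453.005.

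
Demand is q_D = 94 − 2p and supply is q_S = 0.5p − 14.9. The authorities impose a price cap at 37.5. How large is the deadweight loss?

In inverse form: demand p = 47 − 0.5q, supply p = 29.8 + 2q.
Competitive equilibrium: 47 − 0.5q = 29.8 + 2q → q* = 6.88, p* = 43.56.
At the ceiling p = 37.5, quantity supplied = (37.5 − 29.8)/2 = 3.85.
Willingness to pay at q' = 3.85: 47 − 0.5·3.85 = 45.075.
Δq = 6.88 − 3.85 = 3.03; wedge = 45.075 − 37.5 = 7.575.
The triangle = ½ × 3.03 × 7.575 = 11.48.

11.48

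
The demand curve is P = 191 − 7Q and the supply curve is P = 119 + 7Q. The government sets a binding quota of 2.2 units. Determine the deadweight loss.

60.62

Competitive equilibrium: 191 − 7Q = 119 + 7Q → Q* = 5.1429, P* = 155.
At Q = 2.2: demand price = 191 − 7·2.2 = 175.6; supply price = 119 + 7·2.2 = 134.4.
ΔQ = 5.1429 − 2.2 = 2.9429; wedge = 175.6 − 134.4 = 41.2.
Welfare loss = ½ × 2.9429 × 41.2 = 60.62.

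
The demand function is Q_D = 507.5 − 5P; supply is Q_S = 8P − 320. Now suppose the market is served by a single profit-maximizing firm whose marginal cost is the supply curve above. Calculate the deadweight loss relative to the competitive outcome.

844.46

In inverse form: demand P = 101.5 − 0.2Q, supply P = 40 + 0.125Q.
Competitive equilibrium: 101.5 − 0.2Q = 40 + 0.125Q → Q* = 189.2308, P* = 63.6538.
Marginal revenue: MR = 101.5 − 0.4Q. Set MR = MC: 101.5 − 0.4Q = 40 + 0.125Q → Q_m = 117.1429.
Price P_m = 101.5 − 0.2·117.1429 = 78.0714; MC(Q_m) = 40 + 0.125·117.1429 = 54.6429.
Competitive Q* = 189.2308, so ΔQ = 72.0879; wedge = 78.0714 − 54.6429 = 23.4285.
Deadweight loss = ½ × 72.0879 × 23.4285 = 844.46.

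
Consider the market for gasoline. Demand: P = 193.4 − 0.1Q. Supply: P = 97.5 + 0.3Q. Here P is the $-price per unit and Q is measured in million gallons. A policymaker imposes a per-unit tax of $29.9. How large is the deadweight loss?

$1117.51 million

Competitive equilibrium: 193.4 − 0.1Q = 97.5 + 0.3Q → Q* = 239.75, P* = 169.425.
With the tax, the buyer price exceeds the seller price by 29.9: (193.4 − 0.1Q) − (97.5 + 0.3Q) = 29.9 → Q' = 165.
ΔQ = 239.75 − 165 = 74.75; the wedge equals the tax, 29.9.
DWL = ½ × 74.75 × 29.9 = $1117.51 million.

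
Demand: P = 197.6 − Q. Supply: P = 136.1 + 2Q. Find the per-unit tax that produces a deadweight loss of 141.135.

Competitive equilibrium: 197.6 − Q = 136.1 + 2Q → Q* = 20.5, P* = 177.1.
A tax t gives ΔQ = t/3 and wedge t, so DWL = t²/6.
t²/6 = 141.135 → t² = 846.81 → t = 29.1.

29.1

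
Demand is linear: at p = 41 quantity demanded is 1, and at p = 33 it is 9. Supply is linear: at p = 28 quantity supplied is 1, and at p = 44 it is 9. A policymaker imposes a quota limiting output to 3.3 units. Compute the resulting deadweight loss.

Demand slope = (33 − 41)/(9 − 1) = −1, so p = 42 − q.
Supply slope = (44 − 28)/(9 − 1) = 2, so p = 26 + 2q.
Competitive equilibrium: 42 − q = 26 + 2q → q* = 5.3333, p* = 36.6667.
At q = 3.3: demand price = 42 − 1·3.3 = 38.7; supply price = 26 + 2·3.3 = 32.6.
Δq = 5.3333 − 3.3 = 2.0333; wedge = 38.7 − 32.6 = 6.1.
Deadweight loss = ½ × 2.0333 × 6.1 = 6.20.

6.20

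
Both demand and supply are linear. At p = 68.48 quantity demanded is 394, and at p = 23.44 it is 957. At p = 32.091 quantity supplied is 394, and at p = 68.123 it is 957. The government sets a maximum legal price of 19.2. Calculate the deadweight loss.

Demand slope = (23.44 − 68.48)/(957 − 394) = −0.08, so p = 100 − 0.08q.
Supply slope = (68.123 − 32.091)/(957 − 394) = 0.064, so p = 6.875 + 0.064q.
Competitive equilibrium: 100 − 0.08q = 6.875 + 0.064q → q* = 646.70139, p* = 48.26389.
At the ceiling p = 19.2, quantity supplied = (19.2 − 6.875)/0.064 = 192.57813.
Willingness to pay at q' = 192.57813: 100 − 0.08·192.57813 = 84.59375.
Δq = 646.70139 − 192.57813 = 454.12326; wedge = 84.59375 − 19.2 = 65.39375.
The triangle = ½ × 454.12326 × 65.39375 = 14848.41.

14848.41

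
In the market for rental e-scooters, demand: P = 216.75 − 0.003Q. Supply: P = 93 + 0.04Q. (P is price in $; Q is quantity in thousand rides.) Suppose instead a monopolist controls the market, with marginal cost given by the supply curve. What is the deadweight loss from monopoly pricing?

Competitive equilibrium: 216.75 − 0.003Q = 93 + 0.04Q → Q* = 2877.90698, P* = 208.11628.
Marginal revenue: MR = 216.75 − 0.006Q. Set MR = MC: 216.75 − 0.006Q = 93 + 0.04Q → Q_m = 2690.21739.
Price P_m = 216.75 − 0.003·2690.21739 = 208.67935; MC(Q_m) = 93 + 0.04·2690.21739 = 200.6087.
Competitive Q* = 2877.90698, so ΔQ = 187.68959; wedge = 208.67935 − 200.6087 = 8.07065.
Deadweight loss = ½ × 187.68959 × 8.07065 = $757.39 thousand.

$757.39 thousand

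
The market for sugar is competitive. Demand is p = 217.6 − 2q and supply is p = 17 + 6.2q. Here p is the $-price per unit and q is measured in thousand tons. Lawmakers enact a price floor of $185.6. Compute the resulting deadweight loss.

$293.68 thousand

Competitive equilibrium: 217.6 − 2q = 17 + 6.2q → q* = 24.4634, p* = 168.6732.
At the floor p = 185.6, quantity demanded = (217.6 − 185.6)/2 = 16.
Sellers' marginal cost at q' = 16: 17 + 6.2·16 = 116.2.
Δq = 24.4634 − 16 = 8.4634; wedge = 185.6 − 116.2 = 69.4.
Welfare loss = ½ × 8.4634 × 69.4 = $293.68 thousand.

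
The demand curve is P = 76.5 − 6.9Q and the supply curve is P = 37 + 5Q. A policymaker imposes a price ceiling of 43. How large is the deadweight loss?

Competitive equilibrium: 76.5 − 6.9Q = 37 + 5Q → Q* = 3.3193, P* = 53.5966.
At the ceiling P = 43, quantity supplied = (43 − 37)/5 = 1.2.
Willingness to pay at Q' = 1.2: 76.5 − 6.9·1.2 = 68.22.
ΔQ = 3.3193 − 1.2 = 2.1193; wedge = 68.22 − 43 = 25.22.
Welfare loss = ½ × 2.1193 × 25.22 = 26.72.

26.72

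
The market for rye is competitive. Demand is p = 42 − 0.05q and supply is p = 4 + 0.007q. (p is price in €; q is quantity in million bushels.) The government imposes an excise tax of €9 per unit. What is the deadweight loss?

€710.53 million

Competitive equilibrium: 42 − 0.05q = 4 + 0.007q → q* = 666.6667, p* = 8.6667.
With the tax, the buyer price exceeds the seller price by 9: (42 − 0.05q) − (4 + 0.007q) = 9 → q' = 508.7719.
Δq = 666.6667 − 508.7719 = 157.8948; the wedge equals the tax, 9.
Welfare loss = ½ × 157.8948 × 9 = €710.53 million.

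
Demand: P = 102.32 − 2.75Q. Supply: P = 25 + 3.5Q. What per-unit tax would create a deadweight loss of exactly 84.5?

32.5

Competitive equilibrium: 102.32 − 2.75Q = 25 + 3.5Q → Q* = 12.3712, P* = 68.2992.
A tax t gives ΔQ = t/6.25 and wedge t, so DWL = t²/12.5.
t²/12.5 = 84.5 → t² = 1056.25 → t = 32.5.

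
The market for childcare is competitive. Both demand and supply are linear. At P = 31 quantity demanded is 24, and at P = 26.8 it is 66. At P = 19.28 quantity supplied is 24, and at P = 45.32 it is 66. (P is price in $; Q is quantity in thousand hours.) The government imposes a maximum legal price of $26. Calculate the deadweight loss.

$10.65 thousand

Demand slope = (26.8 − 31)/(66 − 24) = −0.1, so P = 33.4 − 0.1Q.
Supply slope = (45.32 − 19.28)/(66 − 24) = 0.62, so P = 4.4 + 0.62Q.
Competitive equilibrium: 33.4 − 0.1Q = 4.4 + 0.62Q → Q* = 40.2778, P* = 29.3722.
At the ceiling P = 26, quantity supplied = (26 − 4.4)/0.62 = 34.8387.
Willingness to pay at Q' = 34.8387: 33.4 − 0.1·34.8387 = 29.9161.
ΔQ = 40.2778 − 34.8387 = 5.4391; wedge = 29.9161 − 26 = 3.9161.
The triangle = ½ × 5.4391 × 3.9161 = $10.65 thousand.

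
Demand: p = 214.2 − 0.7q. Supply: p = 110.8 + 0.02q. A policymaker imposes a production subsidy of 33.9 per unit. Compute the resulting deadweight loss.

798.06

Competitive equilibrium: 214.2 − 0.7q = 110.8 + 0.02q → q* = 143.6111, p* = 113.6722.
The subsidy lowers effective supply by 33.9: p = 76.9 + 0.02q.
New quantity: 214.2 − 0.7q = 76.9 + 0.02q → q' = 190.6944.
Overproduction Δq = 190.6944 − 143.6111 = 47.0833; wedge = subsidy = 33.9.
Welfare loss = ½ × 47.0833 × 33.9 = 798.06.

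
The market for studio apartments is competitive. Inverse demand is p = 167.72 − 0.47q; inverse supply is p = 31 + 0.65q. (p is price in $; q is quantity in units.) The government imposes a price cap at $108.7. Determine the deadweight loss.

Competitive equilibrium: 167.72 − 0.47q = 31 + 0.65q → q* = 122.0714, p* = 110.3464.
At the ceiling p = 108.7, quantity supplied = (108.7 − 31)/0.65 = 119.5385.
Willingness to pay at q' = 119.5385: 167.72 − 0.47·119.5385 = 111.5369.
Δq = 122.0714 − 119.5385 = 2.5329; wedge = 111.5369 − 108.7 = 2.8369.
Welfare loss = ½ × 2.5329 × 2.8369 = $3.59.

$3.59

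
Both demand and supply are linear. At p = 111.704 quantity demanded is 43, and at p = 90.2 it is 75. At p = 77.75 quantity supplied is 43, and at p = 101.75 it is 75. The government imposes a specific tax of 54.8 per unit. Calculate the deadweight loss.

Demand slope = (90.2 − 111.704)/(75 − 43) = −0.672, so p = 140.6 − 0.672q.
Supply slope = (101.75 − 77.75)/(75 − 43) = 0.75, so p = 45.5 + 0.75q.
Competitive equilibrium: 140.6 − 0.672q = 45.5 + 0.75q → q* = 66.8776, p* = 95.6582.
With the tax, the buyer price exceeds the seller price by 54.8: (140.6 − 0.672q) − (45.5 + 0.75q) = 54.8 → q' = 28.3404.
Δq = 66.8776 − 28.3404 = 38.5372; the wedge equals the tax, 54.8.
Deadweight loss = ½ × 38.5372 × 54.8 = 1055.92.

1055.92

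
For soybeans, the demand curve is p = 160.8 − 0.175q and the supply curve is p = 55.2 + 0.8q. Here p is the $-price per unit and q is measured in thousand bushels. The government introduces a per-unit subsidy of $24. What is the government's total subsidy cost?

$3190.15 thousand

Competitive equilibrium: 160.8 − 0.175q = 55.2 + 0.8q → q* = 108.3077, p* = 141.8462.
The subsidy lowers effective supply by 24: p = 31.2 + 0.8q.
New quantity: 160.8 − 0.175q = 31.2 + 0.8q → q' = 132.9231.
Total subsidy cost = 24 × 132.9231 = $3190.15 thousand.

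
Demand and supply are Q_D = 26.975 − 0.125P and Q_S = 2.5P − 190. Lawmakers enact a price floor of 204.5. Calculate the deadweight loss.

974.25

In inverse form: demand P = 215.8 − 8Q, supply P = 76 + 0.4Q.
Competitive equilibrium: 215.8 − 8Q = 76 + 0.4Q → Q* = 16.6429, P* = 82.6571.
At the floor P = 204.5, quantity demanded = (215.8 − 204.5)/8 = 1.4125.
Sellers' marginal cost at Q' = 1.4125: 76 + 0.4·1.4125 = 76.565.
ΔQ = 16.6429 − 1.4125 = 15.2304; wedge = 204.5 − 76.565 = 127.935.
The triangle = ½ × 15.2304 × 127.935 = 974.25.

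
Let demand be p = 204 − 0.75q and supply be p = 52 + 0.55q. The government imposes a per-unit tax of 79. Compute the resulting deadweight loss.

2400.38

Competitive equilibrium: 204 − 0.75q = 52 + 0.55q → q* = 116.92308, p* = 116.30769.
With the tax, the buyer price exceeds the seller price by 79: (204 − 0.75q) − (52 + 0.55q) = 79 → q' = 56.15385.
Δq = 116.92308 − 56.15385 = 60.76923; the wedge equals the tax, 79.
DWL = ½ × 60.76923 × 79 = 2400.38.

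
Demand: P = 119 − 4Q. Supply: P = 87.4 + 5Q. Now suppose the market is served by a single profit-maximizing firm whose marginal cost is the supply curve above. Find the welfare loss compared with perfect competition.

5.25

Competitive equilibrium: 119 − 4Q = 87.4 + 5Q → Q* = 3.5111, P* = 104.9556.
Marginal revenue: MR = 119 − 8Q. Set MR = MC: 119 − 8Q = 87.4 + 5Q → Q_m = 2.4308.
Price P_m = 119 − 4·2.4308 = 109.2768; MC(Q_m) = 87.4 + 5·2.4308 = 99.554.
Competitive Q* = 3.5111, so ΔQ = 1.0803; wedge = 109.2768 − 99.554 = 9.7228.
DWL = ½ × 1.0803 × 9.7228 = 5.25.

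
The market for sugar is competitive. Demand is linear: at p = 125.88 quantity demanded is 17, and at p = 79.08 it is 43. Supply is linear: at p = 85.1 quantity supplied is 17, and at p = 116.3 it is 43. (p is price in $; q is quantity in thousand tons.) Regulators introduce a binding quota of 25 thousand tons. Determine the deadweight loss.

$46.93 thousand

Demand slope = (79.08 − 125.88)/(43 − 17) = −1.8, so p = 156.48 − 1.8q.
Supply slope = (116.3 − 85.1)/(43 − 17) = 1.2, so p = 64.7 + 1.2q.
Competitive equilibrium: 156.48 − 1.8q = 64.7 + 1.2q → q* = 30.5933, p* = 101.412.
At q = 25: demand price = 156.48 − 1.8·25 = 111.48; supply price = 64.7 + 1.2·25 = 94.7.
Δq = 30.5933 − 25 = 5.5933; wedge = 111.48 − 94.7 = 16.78.
Deadweight loss = ½ × 5.5933 × 16.78 = $46.93 thousand.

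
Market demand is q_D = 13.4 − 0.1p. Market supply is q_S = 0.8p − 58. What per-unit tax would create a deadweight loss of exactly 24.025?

23.25

In inverse form: demand p = 134 − 10q, supply p = 72.5 + 1.25q.
Competitive equilibrium: 134 − 10q = 72.5 + 1.25q → q* = 5.4667, p* = 79.3333.
A tax t gives Δq = t/11.25 and wedge t, so DWL = t²/22.5.
t²/22.5 = 24.025 → t² = 540.5625 → t = 23.25.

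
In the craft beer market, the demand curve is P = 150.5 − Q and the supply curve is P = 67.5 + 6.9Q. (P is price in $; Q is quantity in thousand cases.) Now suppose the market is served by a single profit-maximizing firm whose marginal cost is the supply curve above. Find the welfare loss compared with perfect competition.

$5.50 thousand

Competitive equilibrium: 150.5 − Q = 67.5 + 6.9Q → Q* = 10.5063, P* = 139.9937.
Marginal revenue: MR = 150.5 − 2Q. Set MR = MC: 150.5 − 2Q = 67.5 + 6.9Q → Q_m = 9.3258.
Price P_m = 150.5 − 1·9.3258 = 141.1742; MC(Q_m) = 67.5 + 6.9·9.3258 = 131.848.
Competitive Q* = 10.5063, so ΔQ = 1.1805; wedge = 141.1742 − 131.848 = 9.3262.
Welfare loss = ½ × 1.1805 × 9.3262 = $5.50 thousand.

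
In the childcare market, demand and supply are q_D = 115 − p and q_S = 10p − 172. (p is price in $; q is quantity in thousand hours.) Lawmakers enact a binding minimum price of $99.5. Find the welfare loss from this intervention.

$2963.89 thousand

In inverse form: demand p = 115 − q, supply p = 17.2 + 0.1q.
Competitive equilibrium: 115 − q = 17.2 + 0.1q → q* = 88.9091, p* = 26.0909.
At the floor p = 99.5, quantity demanded = (115 − 99.5)/1 = 15.5.
Sellers' marginal cost at q' = 15.5: 17.2 + 0.1·15.5 = 18.75.
Δq = 88.9091 − 15.5 = 73.4091; wedge = 99.5 − 18.75 = 80.75.
Deadweight loss = ½ × 73.4091 × 80.75 = $2963.89 thousand.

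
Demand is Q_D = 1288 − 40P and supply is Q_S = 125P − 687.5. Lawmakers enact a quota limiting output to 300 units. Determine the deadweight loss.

In inverse form: demand P = 32.2 − 0.025Q, supply P = 5.5 + 0.008Q.
Competitive equilibrium: 32.2 − 0.025Q = 5.5 + 0.008Q → Q* = 809.0909, P* = 11.9727.
At Q = 300: demand price = 32.2 − 0.025·300 = 24.7; supply price = 5.5 + 0.008·300 = 7.9.
ΔQ = 809.0909 − 300 = 509.0909; wedge = 24.7 − 7.9 = 16.8.
The triangle = ½ × 509.0909 × 16.8 = 4276.36.

4276.36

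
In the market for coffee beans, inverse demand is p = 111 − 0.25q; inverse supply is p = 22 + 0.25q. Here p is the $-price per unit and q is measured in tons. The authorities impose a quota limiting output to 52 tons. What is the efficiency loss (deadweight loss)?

Competitive equilibrium: 111 − 0.25q = 22 + 0.25q → q* = 178, p* = 66.5.
At q = 52: demand price = 111 − 0.25·52 = 98; supply price = 22 + 0.25·52 = 35.
Δq = 178 − 52 = 126; wedge = 98 − 35 = 63.
Deadweight loss = ½ × 126 × 63 = $3969.

$3969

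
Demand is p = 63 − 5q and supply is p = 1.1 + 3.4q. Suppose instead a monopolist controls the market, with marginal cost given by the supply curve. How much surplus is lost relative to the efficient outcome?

31.75

Competitive equilibrium: 63 − 5q = 1.1 + 3.4q → q* = 7.369, p* = 26.1548.
Marginal revenue: MR = 63 − 10q. Set MR = MC: 63 − 10q = 1.1 + 3.4q → q_m = 4.6194.
Price p_m = 63 − 5·4.6194 = 39.903; MC(q_m) = 1.1 + 3.4·4.6194 = 16.806.
Competitive q* = 7.369, so Δq = 2.7496; wedge = 39.903 − 16.806 = 23.097.
Welfare loss = ½ × 2.7496 × 23.097 = 31.75.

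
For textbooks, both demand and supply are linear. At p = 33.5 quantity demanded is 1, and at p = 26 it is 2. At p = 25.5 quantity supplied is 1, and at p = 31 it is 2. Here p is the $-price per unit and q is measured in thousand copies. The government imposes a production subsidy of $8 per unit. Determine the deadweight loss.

$2.46 thousand

Demand slope = (26 − 33.5)/(2 − 1) = −7.5, so p = 41 − 7.5q.
Supply slope = (31 − 25.5)/(2 − 1) = 5.5, so p = 20 + 5.5q.
Competitive equilibrium: 41 − 7.5q = 20 + 5.5q → q* = 1.6154, p* = 28.8846.
The subsidy lowers effective supply by 8: p = 12 + 5.5q.
New quantity: 41 − 7.5q = 12 + 5.5q → q' = 2.2308.
Overproduction Δq = 2.2308 − 1.6154 = 0.6154; wedge = subsidy = 8.
Welfare loss = ½ × 0.6154 × 8 = $2.46 thousand.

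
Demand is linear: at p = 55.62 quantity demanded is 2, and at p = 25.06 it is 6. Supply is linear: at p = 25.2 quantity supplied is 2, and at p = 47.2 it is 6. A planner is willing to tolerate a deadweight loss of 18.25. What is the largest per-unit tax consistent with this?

Demand slope = (25.06 − 55.62)/(6 − 2) = −7.64, so p = 70.9 − 7.64q.
Supply slope = (47.2 − 25.2)/(6 − 2) = 5.5, so p = 14.2 + 5.5q.
Competitive equilibrium: 70.9 − 7.64q = 14.2 + 5.5q → q* = 4.3151, p* = 37.9329.
A tax t gives Δq = t/13.14 and wedge t, so DWL = t²/26.28.
t²/26.28 = 18.25 → t² = 479.61 → t = 21.9.

21.9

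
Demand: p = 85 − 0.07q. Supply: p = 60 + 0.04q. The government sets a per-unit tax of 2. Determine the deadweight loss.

Competitive equilibrium: 85 − 0.07q = 60 + 0.04q → q* = 227.2727, p* = 69.0909.
With the tax, the buyer price exceeds the seller price by 2: (85 − 0.07q) − (60 + 0.04q) = 2 → q' = 209.0909.
Δq = 227.2727 − 209.0909 = 18.1818; the wedge equals the tax, 2.
The triangle = ½ × 18.1818 × 2 = 18.18.

18.18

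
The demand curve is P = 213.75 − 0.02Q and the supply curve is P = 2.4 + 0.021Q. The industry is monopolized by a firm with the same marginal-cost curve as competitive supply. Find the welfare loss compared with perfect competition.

58558.64

Competitive equilibrium: 213.75 − 0.02Q = 2.4 + 0.021Q → Q* = 5154.87805, P* = 110.65244.
Marginal revenue: MR = 213.75 − 0.04Q. Set MR = MC: 213.75 − 0.04Q = 2.4 + 0.021Q → Q_m = 3464.7541.
Price P_m = 213.75 − 0.02·3464.7541 = 144.45492; MC(Q_m) = 2.4 + 0.021·3464.7541 = 75.15984.
Competitive Q* = 5154.87805, so ΔQ = 1690.12395; wedge = 144.45492 − 75.15984 = 69.29508.
DWL = ½ × 1690.12395 × 69.29508 = 58558.64.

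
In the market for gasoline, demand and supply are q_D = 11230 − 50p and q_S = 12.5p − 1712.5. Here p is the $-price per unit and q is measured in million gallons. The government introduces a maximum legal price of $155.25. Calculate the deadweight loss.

$20987.10 million

In inverse form: demand p = 224.6 − 0.02q, supply p = 137 + 0.08q.
Competitive equilibrium: 224.6 − 0.02q = 137 + 0.08q → q* = 876, p* = 207.08.
At the ceiling p = 155.25, quantity supplied = (155.25 − 137)/0.08 = 228.125.
Willingness to pay at q' = 228.125: 224.6 − 0.02·228.125 = 220.0375.
Δq = 876 − 228.125 = 647.875; wedge = 220.0375 − 155.25 = 64.7875.
Welfare loss = ½ × 647.875 × 64.7875 = $20987.10 million.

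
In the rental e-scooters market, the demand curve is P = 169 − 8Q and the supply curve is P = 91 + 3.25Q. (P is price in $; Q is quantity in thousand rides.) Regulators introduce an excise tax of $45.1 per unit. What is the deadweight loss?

Competitive equilibrium: 169 − 8Q = 91 + 3.25Q → Q* = 6.9333, P* = 113.5333.
With the tax, the buyer price exceeds the seller price by 45.1: (169 − 8Q) − (91 + 3.25Q) = 45.1 → Q' = 2.9244.
ΔQ = 6.9333 − 2.9244 = 4.0089; the wedge equals the tax, 45.1.
Welfare loss = ½ × 4.0089 × 45.1 = $90.40 thousand.

$90.40 thousand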